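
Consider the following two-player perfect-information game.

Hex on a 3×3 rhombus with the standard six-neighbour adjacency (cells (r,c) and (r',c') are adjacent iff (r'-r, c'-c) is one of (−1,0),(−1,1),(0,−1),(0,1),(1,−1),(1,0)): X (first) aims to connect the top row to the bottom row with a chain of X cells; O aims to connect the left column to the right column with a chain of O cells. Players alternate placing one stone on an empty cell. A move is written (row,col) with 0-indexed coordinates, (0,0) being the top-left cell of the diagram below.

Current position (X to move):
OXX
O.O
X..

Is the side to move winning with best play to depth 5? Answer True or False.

p1 X@[OXX/O.O/X..]: (1,1)[OXX/OXO/X..]+1* (2,1)[OXX/O.O/XX.]-1 (2,2)[OXX/O.O/X.X]-1
p2 O@[OXX/OXO/X..] terminal -1; root [OXX/O.O/X..] d5

X winning at [OXX/O.O/X..]: True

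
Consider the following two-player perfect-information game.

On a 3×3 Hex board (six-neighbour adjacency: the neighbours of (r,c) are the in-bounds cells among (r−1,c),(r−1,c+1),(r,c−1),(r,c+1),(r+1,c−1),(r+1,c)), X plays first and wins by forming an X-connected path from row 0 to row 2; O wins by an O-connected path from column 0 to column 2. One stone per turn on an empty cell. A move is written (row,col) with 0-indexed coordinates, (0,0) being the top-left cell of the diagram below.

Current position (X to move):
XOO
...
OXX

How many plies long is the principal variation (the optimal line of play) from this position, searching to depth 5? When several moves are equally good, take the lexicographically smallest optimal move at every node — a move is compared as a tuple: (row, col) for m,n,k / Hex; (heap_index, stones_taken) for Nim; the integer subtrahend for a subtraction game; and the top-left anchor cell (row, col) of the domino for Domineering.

PV length from [XOO/.../OXX]: 2 plies

ply 1, X at XOO/.../OXX | (1,0)=-1→XOO/X../OXX*; (1,1)=-1→XOO/.X./OXX; (1,2)=-1→XOO/..X/OXX
ply 2, O at XOO/X../OXX | (1,1)=+1→XOO/XO./OXX*; (1,2)=-1→XOO/X.O/OXX
ply 3: XOO/XO./OXX is terminal -1 (X); from XOO/.../OXX depth 5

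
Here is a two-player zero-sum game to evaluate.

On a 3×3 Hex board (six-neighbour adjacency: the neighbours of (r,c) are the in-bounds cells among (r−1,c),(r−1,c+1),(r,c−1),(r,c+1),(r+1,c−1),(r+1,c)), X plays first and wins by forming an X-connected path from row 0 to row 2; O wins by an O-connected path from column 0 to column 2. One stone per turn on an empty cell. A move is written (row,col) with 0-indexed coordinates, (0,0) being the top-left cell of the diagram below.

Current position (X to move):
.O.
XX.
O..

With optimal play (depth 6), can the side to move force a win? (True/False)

X winning at [.O./XX./O..]: True

[.O./XX./O..] X move#1: (0,0):-1/XO./XX./O.., (0,2):-1/.OX/XX./O.., (1,2):+1/.O./XXX/O..*, (2,1):+1/.O./XX./OX., (2,2):+1/.O./XX./O.X
[.O./XXX/O..] O move#2: (0,0):-1/OO./XXX/O..*, (0,2):-1/.OO/XXX/O.., (2,1):-1/.O./XXX/OO., (2,2):-1/.O./XXX/O.O
[OO./XXX/O..] X move#3: (0,2):+1/OOX/XXX/O..*, (2,1):-1/OO./XXX/OX., (2,2):-1/OO./XXX/O.X
[OOX/XXX/O..] O move#4: (2,1):-1/OOX/XXX/OO.*, (2,2):-1/OOX/XXX/O.O
[OOX/XXX/OO.] X move#5: (2,2):+1/OOX/XXX/OOX*
[OOX/XXX/OOX] end (terminal -1, O#6); searched .O./XX./O.. to 6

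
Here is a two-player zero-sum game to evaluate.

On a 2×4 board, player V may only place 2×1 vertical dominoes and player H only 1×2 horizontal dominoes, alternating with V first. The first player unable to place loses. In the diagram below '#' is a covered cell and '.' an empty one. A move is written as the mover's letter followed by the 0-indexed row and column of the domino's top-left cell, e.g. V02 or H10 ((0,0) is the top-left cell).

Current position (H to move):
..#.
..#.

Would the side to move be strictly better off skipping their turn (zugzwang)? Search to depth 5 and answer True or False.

zugzwang(..#./..#., H) = False

p1 H@[..#./..#.]: H00[###./..#.]+1* H10[..#./###.]+1
p2 V@[###./..#.]: V03[####/..##]-1*
p3 H@[####/..##]: H10[####/####]+1*
p4 V@[####/####] terminal -1; root [..#./..#.] d5
if H skipped the turn, V would face:
~ p1 V@[..#./..#.]: V00[#.#./#.#.]+1* V01[.##./.##.]+1 V03[..##/..##]-1
~ p2 H@[#.#./#.#.] terminal -1; root [..#./..#.] d5
compare (H): move=+1 vs pass=-1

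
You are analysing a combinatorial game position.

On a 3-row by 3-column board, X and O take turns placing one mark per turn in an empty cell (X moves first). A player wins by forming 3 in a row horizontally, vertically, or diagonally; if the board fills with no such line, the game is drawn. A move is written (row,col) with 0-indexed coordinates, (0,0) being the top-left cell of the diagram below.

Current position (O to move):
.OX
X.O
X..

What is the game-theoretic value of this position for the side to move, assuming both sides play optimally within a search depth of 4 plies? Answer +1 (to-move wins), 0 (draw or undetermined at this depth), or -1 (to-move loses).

ply 1, O at .OX/X.O/X.. | (0,0)=-1→OOX/X.O/X..*; (1,1)=-1→.OX/XOO/X..; (2,1)=-1→.OX/X.O/XO.; (2,2)=-1→.OX/X.O/X.O
ply 2, X at OOX/X.O/X.. | (1,1)=+1→OOX/XXO/X..*; (2,1)=+1→OOX/X.O/XX.; (2,2)=+1→OOX/X.O/X.X
ply 3: OOX/XXO/X.. is terminal -1 (O); from .OX/X.O/X.. depth 4

value(.OX/X.O/X.., O) = -1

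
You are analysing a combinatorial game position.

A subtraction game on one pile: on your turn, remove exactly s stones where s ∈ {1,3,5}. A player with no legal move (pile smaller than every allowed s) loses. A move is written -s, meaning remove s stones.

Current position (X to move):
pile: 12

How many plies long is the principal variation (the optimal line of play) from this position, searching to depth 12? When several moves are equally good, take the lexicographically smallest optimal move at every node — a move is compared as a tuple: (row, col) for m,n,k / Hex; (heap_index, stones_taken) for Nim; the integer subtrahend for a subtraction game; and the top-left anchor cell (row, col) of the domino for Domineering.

PV length from [12]: 12 plies

[12] X move#1: -1:-1/11*, -3:-1/9, -5:-1/7
[11] O move#2: -1:+1/10*, -3:+1/8, -5:+1/6
[10] X move#3: -1:-1/9*, -3:-1/7, -5:-1/5
[9] O move#4: -1:+1/8*, -3:+1/6, -5:+1/4
[8] X move#5: -1:-1/7*, -3:-1/5, -5:-1/3
[7] O move#6: -1:+1/6*, -3:+1/4, -5:+1/2
[6] X move#7: -1:-1/5*, -3:-1/3, -5:-1/1
[5] O move#8: -1:+1/4*, -3:+1/2, -5:+1/0
[4] X move#9: -1:-1/3*, -3:-1/1
[3] O move#10: -1:+1/2*, -3:+1/0
[2] X move#11: -1:-1/1*
[1] O move#12: -1:+1/0*
[0] end (terminal -1, X#13); searched 12 to 12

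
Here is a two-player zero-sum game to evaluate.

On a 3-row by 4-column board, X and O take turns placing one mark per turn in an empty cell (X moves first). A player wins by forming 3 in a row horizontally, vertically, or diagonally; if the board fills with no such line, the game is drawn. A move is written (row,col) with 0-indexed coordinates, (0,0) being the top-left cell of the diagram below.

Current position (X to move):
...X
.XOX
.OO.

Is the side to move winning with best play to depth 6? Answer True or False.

ply 1, X at ...X/.XOX/.OO. | (0,0)=-1→X..X/.XOX/.OO.; (0,1)=-1→.X.X/.XOX/.OO.; (0,2)=-1→..XX/.XOX/.OO.; (1,0)=-1→...X/XXOX/.OO.; (2,0)=-1→...X/.XOX/XOO.; (2,3)=+1→...X/.XOX/.OOX*
ply 2: ...X/.XOX/.OOX is terminal -1 (O); from ...X/.XOX/.OO. depth 6

X winning at [...X/.XOX/.OO.]: True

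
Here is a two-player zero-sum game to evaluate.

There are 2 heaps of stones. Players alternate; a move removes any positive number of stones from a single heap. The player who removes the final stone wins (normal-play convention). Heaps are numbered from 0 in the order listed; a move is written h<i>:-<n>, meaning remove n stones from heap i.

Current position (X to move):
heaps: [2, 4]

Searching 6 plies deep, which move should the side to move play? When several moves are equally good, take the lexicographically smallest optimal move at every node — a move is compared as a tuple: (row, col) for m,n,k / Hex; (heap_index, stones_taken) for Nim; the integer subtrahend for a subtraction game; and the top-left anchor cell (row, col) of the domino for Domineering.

X's best at [(2,4)]: h1:-2

ply 1, X at (2,4) | h0:-1=-1→(1,4); h0:-2=-1→(0,4); h1:-1=-1→(2,3); h1:-2=+1→(2,2)*; h1:-3=-1→(2,1); h1:-4=-1→(2,0)
ply 2, O at (2,2) | h0:-1=-1→(1,2)*; h0:-2=-1→(0,2); h1:-1=-1→(2,1); h1:-2=-1→(2,0)
ply 3, X at (1,2) | h0:-1=-1→(0,2); h1:-1=+1→(1,1)*; h1:-2=-1→(1,0)
ply 4, O at (1,1) | h0:-1=-1→(0,1)*; h1:-1=-1→(1,0)
ply 5, X at (0,1) | h1:-1=+1→(0,0)*
ply 6: (0,0) is terminal -1 (O); from (2,4) depth 6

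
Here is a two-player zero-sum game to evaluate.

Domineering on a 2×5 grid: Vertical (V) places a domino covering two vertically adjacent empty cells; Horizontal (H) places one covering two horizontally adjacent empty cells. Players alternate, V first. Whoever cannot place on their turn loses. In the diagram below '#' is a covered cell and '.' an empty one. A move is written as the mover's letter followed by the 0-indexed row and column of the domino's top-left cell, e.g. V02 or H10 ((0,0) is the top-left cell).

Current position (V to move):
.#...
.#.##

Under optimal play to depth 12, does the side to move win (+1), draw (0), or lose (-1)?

ply 1, V at .#.../.#.## | V00=-1→##.../##.##; V02=+1→.##../.####*
ply 2, H at .##../.#### | H03=-1→.####/.####*
ply 3, V at .####/.#### | V00=+1→#####/#####*
ply 4: #####/##### is terminal -1 (H); from .#.../.#.## depth 12

value(.#.../.#.##, V) = +1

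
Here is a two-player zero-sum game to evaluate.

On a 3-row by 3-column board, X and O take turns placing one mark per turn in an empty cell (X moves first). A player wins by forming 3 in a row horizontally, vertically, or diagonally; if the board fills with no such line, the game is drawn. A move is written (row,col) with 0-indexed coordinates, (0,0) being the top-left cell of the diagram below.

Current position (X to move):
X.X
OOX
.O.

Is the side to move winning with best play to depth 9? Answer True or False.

X winning at [X.X/OOX/.O.]: True

[X.X/OOX/.O.] X move#1: (0,1):+1/XXX/OOX/.O.*, (2,0):-1/X.X/OOX/XO., (2,2):+1/X.X/OOX/.OX
[XXX/OOX/.O.] end (terminal -1, O#2); searched X.X/OOX/.O. to 9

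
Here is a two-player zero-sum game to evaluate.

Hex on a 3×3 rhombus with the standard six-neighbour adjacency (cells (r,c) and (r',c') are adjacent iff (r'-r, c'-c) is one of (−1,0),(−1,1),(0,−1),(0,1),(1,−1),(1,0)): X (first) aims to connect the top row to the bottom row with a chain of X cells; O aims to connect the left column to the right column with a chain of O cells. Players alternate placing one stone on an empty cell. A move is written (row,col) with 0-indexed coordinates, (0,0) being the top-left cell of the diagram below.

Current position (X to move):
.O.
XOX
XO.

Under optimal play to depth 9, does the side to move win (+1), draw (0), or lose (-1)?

ply 1, X at .O./XOX/XO. | (0,0)=+1→XO./XOX/XO.*; (0,2)=+1→.OX/XOX/XO.; (2,2)=+1→.O./XOX/XOX
ply 2: XO./XOX/XO. is terminal -1 (O); from .O./XOX/XO. depth 9

value(.O./XOX/XO., X) = +1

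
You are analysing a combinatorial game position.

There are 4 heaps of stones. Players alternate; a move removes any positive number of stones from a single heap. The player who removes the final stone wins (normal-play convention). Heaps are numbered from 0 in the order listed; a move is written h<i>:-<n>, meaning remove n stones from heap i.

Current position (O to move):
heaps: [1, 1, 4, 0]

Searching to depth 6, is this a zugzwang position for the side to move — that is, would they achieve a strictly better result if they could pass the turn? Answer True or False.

zugzwang((1,1,4,0), O) = False

p1 O@[(1,1,4,0)]: h0:-1[(0,1,4,0)]-1 h1:-1[(1,0,4,0)]-1 h2:-1[(1,1,3,0)]-1 h2:-2[(1,1,2,0)]-1 h2:-3[(1,1,1,0)]-1 h2:-4[(1,1,0,0)]+1*
p2 X@[(1,1,0,0)]: h0:-1[(0,1,0,0)]-1* h1:-1[(1,0,0,0)]-1
p3 O@[(0,1,0,0)]: h1:-1[(0,0,0,0)]+1*
p4 X@[(0,0,0,0)] terminal -1; root [(1,1,4,0)] d6
if O skipped the turn, X would face:
~ p1 X@[(1,1,4,0)]: h0:-1[(0,1,4,0)]-1 h1:-1[(1,0,4,0)]-1 h2:-1[(1,1,3,0)]-1 h2:-2[(1,1,2,0)]-1 h2:-3[(1,1,1,0)]-1 h2:-4[(1,1,0,0)]+1*
~ p2 O@[(1,1,0,0)]: h0:-1[(0,1,0,0)]-1* h1:-1[(1,0,0,0)]-1
~ p3 X@[(0,1,0,0)]: h1:-1[(0,0,0,0)]+1*
~ p4 O@[(0,0,0,0)] terminal -1; root [(1,1,4,0)] d6
compare (O): move=+1 vs pass=-1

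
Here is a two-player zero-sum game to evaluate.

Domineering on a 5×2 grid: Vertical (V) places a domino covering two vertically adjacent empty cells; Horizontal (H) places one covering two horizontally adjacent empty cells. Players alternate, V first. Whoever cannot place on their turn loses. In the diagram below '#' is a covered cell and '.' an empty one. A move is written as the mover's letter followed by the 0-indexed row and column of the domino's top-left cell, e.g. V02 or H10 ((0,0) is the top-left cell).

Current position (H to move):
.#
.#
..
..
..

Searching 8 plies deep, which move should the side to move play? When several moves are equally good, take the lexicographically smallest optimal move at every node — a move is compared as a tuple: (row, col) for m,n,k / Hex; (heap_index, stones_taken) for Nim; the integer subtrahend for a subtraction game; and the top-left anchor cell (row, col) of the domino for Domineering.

H's best at [.#/.#/../../..]: H30

[.#/.#/../../..] H move#1: H20:-1/.#/.#/##/../.., H30:+1/.#/.#/../##/..*, H40:-1/.#/.#/../../##
[.#/.#/../##/..] V move#2: V00:-1/##/##/../##/..*, V10:-1/.#/##/#./##/..
[##/##/../##/..] H move#3: H20:+1/##/##/##/##/..*, H40:+1/##/##/../##/##
[##/##/##/##/..] end (terminal -1, V#4); searched .#/.#/../../.. to 8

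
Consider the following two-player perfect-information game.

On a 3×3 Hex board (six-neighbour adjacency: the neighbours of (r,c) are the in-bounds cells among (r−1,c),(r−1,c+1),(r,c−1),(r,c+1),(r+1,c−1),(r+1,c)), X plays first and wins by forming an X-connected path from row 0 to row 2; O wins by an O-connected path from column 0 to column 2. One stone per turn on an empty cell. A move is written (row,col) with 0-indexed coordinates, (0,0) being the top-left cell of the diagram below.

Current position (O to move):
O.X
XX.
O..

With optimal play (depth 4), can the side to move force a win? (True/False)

O winning at [O.X/XX./O..]: True

ply 1, O at O.X/XX./O.. | (0,1)=-1→OOX/XX./O..; (1,2)=-1→O.X/XXO/O..; (2,1)=+1→O.X/XX./OO.*; (2,2)=-1→O.X/XX./O.O
ply 2, X at O.X/XX./OO. | (0,1)=-1→OXX/XX./OO.*; (1,2)=-1→O.X/XXX/OO.; (2,2)=-1→O.X/XX./OOX
ply 3, O at OXX/XX./OO. | (1,2)=+1→OXX/XXO/OO.*; (2,2)=+1→OXX/XX./OOO
ply 4: OXX/XXO/OO. is terminal -1 (X); from O.X/XX./O.. depth 4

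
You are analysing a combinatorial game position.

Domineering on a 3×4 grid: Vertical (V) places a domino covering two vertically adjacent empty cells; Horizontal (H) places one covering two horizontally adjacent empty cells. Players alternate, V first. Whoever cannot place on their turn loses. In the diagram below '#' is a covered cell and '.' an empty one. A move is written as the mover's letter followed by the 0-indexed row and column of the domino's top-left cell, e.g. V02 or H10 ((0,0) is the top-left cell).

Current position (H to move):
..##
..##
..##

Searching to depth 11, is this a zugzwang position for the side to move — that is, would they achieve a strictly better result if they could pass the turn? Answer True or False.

ply 1, H at ..##/..##/..## | H00=-1→####/..##/..##; H10=+1→..##/####/..##*; H20=-1→..##/..##/####
ply 2: ..##/####/..## is terminal -1 (V); from ..##/..##/..## depth 11
suppose H passes — search the same position with V to move:
pass> ply 1, V at ..##/..##/..## | V00=+1→#.##/#.##/..##*; V01=+1→.###/.###/..##; V10=+1→..##/#.##/#.##; V11=+1→..##/.###/.###
pass> ply 2, H at #.##/#.##/..## | H20=-1→#.##/#.##/####*
pass> ply 3, V at #.##/#.##/#### | V01=+1→####/####/####*
pass> ply 4: ####/####/#### is terminal -1 (H); from ..##/..##/..## depth 11
for H: play +1, pass -1

zugzwang(..##/..##/..##, H) = False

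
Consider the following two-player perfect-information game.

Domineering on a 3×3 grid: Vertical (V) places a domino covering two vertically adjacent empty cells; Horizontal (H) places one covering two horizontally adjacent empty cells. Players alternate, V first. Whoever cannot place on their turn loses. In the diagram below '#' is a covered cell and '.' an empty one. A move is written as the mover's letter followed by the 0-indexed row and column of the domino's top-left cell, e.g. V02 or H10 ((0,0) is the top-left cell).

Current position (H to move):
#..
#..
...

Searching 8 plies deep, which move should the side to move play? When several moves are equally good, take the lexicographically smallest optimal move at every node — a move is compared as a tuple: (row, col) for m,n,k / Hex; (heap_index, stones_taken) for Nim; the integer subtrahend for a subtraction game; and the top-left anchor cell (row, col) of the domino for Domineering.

p1 H@[#../#../...]: H01[###/#../...]-1 H11[#../###/...]+1* H20[#../#../##.]-1 H21[#../#../.##]-1
p2 V@[#../###/...] terminal -1; root [#../#../...] d8

H's best at [#../#../...]: H11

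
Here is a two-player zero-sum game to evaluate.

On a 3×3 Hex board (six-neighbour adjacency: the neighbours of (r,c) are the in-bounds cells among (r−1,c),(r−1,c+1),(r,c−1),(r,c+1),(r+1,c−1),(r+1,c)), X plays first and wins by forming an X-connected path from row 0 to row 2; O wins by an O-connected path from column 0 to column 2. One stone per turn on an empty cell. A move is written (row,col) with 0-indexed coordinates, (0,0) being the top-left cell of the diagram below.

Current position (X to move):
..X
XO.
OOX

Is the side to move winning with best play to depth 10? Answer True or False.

X winning at [..X/XO./OOX]: True

ply 1, X at ..X/XO./OOX | (0,0)=-1→X.X/XO./OOX; (0,1)=-1→.XX/XO./OOX; (1,2)=+1→..X/XOX/OOX*
ply 2: ..X/XOX/OOX is terminal -1 (O); from ..X/XO./OOX depth 10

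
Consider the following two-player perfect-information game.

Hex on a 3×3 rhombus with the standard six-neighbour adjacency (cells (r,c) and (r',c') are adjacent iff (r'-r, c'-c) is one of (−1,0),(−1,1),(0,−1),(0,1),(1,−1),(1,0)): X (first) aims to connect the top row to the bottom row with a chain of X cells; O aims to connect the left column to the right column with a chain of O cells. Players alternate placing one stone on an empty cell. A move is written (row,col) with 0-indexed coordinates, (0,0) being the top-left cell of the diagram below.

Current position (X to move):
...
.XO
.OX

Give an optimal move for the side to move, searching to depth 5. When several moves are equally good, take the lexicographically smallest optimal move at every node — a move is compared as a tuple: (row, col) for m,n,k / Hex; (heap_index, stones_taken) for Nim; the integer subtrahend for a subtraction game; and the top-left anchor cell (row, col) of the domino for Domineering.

p1 X@[.../.XO/.OX]: (0,0)[X../.XO/.OX]-1 (0,1)[.X./.XO/.OX]-1 (0,2)[..X/.XO/.OX]-1 (1,0)[.../XXO/.OX]-1 (2,0)[.../.XO/XOX]+1*
p2 O@[.../.XO/XOX]: (0,0)[O../.XO/XOX]-1* (0,1)[.O./.XO/XOX]-1 (0,2)[..O/.XO/XOX]-1 (1,0)[.../OXO/XOX]-1
p3 X@[O../.XO/XOX]: (0,1)[OX./.XO/XOX]+1* (0,2)[O.X/.XO/XOX]+1 (1,0)[O../XXO/XOX]+1
p4 O@[OX./.XO/XOX] terminal -1; root [.../.XO/.OX] d5

X's best at [.../.XO/.OX]: (2,0)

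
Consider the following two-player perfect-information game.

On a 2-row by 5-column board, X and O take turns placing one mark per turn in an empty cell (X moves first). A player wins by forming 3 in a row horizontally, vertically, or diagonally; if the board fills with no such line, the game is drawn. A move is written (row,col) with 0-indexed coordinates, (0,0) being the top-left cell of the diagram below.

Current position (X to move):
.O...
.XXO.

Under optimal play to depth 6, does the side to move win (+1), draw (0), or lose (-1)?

p1 X@[.O.../.XXO.]: (0,0)[XO.../.XXO.]+0 (0,2)[.OX../.XXO.]+0 (0,3)[.O.X./.XXO.]+0 (0,4)[.O..X/.XXO.]+0 (1,0)[.O.../XXXO.]+1* (1,4)[.O.../.XXOX]+0
p2 O@[.O.../XXXO.] terminal -1; root [.O.../.XXO.] d6

value(.O.../.XXO., X) = +1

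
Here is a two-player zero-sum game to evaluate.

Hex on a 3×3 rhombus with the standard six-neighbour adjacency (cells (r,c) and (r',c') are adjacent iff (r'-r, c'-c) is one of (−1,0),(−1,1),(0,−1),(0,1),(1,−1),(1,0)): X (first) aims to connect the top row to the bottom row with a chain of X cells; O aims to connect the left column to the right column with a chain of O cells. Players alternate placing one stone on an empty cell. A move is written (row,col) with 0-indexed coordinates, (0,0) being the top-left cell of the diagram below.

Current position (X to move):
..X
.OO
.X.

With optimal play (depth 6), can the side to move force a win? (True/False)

X winning at [..X/.OO/.X.]: False

[..X/.OO/.X.] X move#1: (0,0):-1/X.X/.OO/.X.*, (0,1):-1/.XX/.OO/.X., (1,0):-1/..X/XOO/.X., (2,0):-1/..X/.OO/XX., (2,2):-1/..X/.OO/.XX
[X.X/.OO/.X.] O move#2: (0,1):+1/XOX/.OO/.X.*, (1,0):+1/X.X/OOO/.X., (2,0):+1/X.X/.OO/OX., (2,2):+1/X.X/.OO/.XO
[XOX/.OO/.X.] X move#3: (1,0):-1/XOX/XOO/.X.*, (2,0):-1/XOX/.OO/XX., (2,2):-1/XOX/.OO/.XX
[XOX/XOO/.X.] O move#4: (2,0):+1/XOX/XOO/OX.*, (2,2):-1/XOX/XOO/.XO
[XOX/XOO/OX.] end (terminal -1, X#5); searched ..X/.OO/.X. to 6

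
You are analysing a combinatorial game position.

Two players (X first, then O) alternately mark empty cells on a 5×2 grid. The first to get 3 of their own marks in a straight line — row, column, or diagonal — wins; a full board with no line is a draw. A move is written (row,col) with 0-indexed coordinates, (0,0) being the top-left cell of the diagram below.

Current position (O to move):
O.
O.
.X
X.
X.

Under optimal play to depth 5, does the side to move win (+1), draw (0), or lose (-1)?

value(O./O./.X/X./X., O) = +1

ply 1, O at O./O./.X/X./X. | (0,1)=-1→OO/O./.X/X./X.; (1,1)=-1→O./OO/.X/X./X.; (2,0)=+1→O./O./OX/X./X.*; (3,1)=-1→O./O./.X/XO/X.; (4,1)=-1→O./O./.X/X./XO
ply 2: O./O./OX/X./X. is terminal -1 (X); from O./O./.X/X./X. depth 5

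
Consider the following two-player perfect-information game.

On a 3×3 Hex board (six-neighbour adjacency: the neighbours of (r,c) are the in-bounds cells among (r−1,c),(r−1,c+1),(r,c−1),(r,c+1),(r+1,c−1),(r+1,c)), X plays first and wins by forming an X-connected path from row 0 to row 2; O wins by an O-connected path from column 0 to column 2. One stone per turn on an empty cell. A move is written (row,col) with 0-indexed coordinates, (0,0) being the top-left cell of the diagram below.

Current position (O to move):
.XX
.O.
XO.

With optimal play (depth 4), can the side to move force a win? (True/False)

O winning at [.XX/.O./XO.]: True

p1 O@[.XX/.O./XO.]: (0,0)[OXX/.O./XO.]-1 (1,0)[.XX/OO./XO.]+1* (1,2)[.XX/.OO/XO.]-1 (2,2)[.XX/.O./XOO]-1
p2 X@[.XX/OO./XO.]: (0,0)[XXX/OO./XO.]-1* (1,2)[.XX/OOX/XO.]-1 (2,2)[.XX/OO./XOX]-1
p3 O@[XXX/OO./XO.]: (1,2)[XXX/OOO/XO.]+1* (2,2)[XXX/OO./XOO]+1
p4 X@[XXX/OOO/XO.] terminal -1; root [.XX/.O./XO.] d4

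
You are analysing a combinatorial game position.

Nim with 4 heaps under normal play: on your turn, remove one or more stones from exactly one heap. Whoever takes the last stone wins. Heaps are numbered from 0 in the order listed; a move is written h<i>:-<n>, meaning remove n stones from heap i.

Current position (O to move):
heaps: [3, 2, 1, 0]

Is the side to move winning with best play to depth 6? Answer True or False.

[(3,2,1,0)] O move#1: h0:-1:-1/(2,2,1,0)*, h0:-2:-1/(1,2,1,0), h0:-3:-1/(0,2,1,0), h1:-1:-1/(3,1,1,0), h1:-2:-1/(3,0,1,0), h2:-1:-1/(3,2,0,0)
[(2,2,1,0)] X move#2: h0:-1:-1/(1,2,1,0), h0:-2:-1/(0,2,1,0), h1:-1:-1/(2,1,1,0), h1:-2:-1/(2,0,1,0), h2:-1:+1/(2,2,0,0)*
[(2,2,0,0)] O move#3: h0:-1:-1/(1,2,0,0)*, h0:-2:-1/(0,2,0,0), h1:-1:-1/(2,1,0,0), h1:-2:-1/(2,0,0,0)
[(1,2,0,0)] X move#4: h0:-1:-1/(0,2,0,0), h1:-1:+1/(1,1,0,0)*, h1:-2:-1/(1,0,0,0)
[(1,1,0,0)] O move#5: h0:-1:-1/(0,1,0,0)*, h1:-1:-1/(1,0,0,0)
[(0,1,0,0)] X move#6: h1:-1:+1/(0,0,0,0)*
[(0,0,0,0)] end (terminal -1, O#7); searched (3,2,1,0) to 6

O winning at [(3,2,1,0)]: False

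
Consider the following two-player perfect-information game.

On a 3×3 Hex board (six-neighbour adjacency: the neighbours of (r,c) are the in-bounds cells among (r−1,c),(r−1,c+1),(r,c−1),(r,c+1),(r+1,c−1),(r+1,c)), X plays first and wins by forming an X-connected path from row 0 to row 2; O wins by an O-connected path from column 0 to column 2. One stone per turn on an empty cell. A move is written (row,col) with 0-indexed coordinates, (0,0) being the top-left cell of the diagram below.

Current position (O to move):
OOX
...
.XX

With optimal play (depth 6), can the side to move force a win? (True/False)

O winning at [OOX/.../.XX]: False

ply 1, O at OOX/.../.XX | (1,0)=-1→OOX/O../.XX*; (1,1)=-1→OOX/.O./.XX; (1,2)=-1→OOX/..O/.XX; (2,0)=-1→OOX/.../OXX
ply 2, X at OOX/O../.XX | (1,1)=+1→OOX/OX./.XX*; (1,2)=+1→OOX/O.X/.XX; (2,0)=+1→OOX/O../XXX
ply 3: OOX/OX./.XX is terminal -1 (O); from OOX/.../.XX depth 6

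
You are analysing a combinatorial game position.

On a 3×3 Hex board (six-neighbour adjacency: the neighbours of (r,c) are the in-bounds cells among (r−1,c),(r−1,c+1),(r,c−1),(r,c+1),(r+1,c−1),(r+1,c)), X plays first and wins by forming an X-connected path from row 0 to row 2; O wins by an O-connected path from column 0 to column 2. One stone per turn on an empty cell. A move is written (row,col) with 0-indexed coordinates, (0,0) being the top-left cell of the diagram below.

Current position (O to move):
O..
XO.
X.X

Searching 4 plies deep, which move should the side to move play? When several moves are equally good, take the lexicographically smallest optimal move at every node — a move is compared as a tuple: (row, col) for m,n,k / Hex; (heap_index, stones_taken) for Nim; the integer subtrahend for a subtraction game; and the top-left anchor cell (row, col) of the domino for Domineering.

O's best at [O../XO./X.X]: (0,1)

p1 O@[O../XO./X.X]: (0,1)[OO./XO./X.X]+1* (0,2)[O.O/XO./X.X]-1 (1,2)[O../XOO/X.X]-1 (2,1)[O../XO./XOX]-1
p2 X@[OO./XO./X.X]: (0,2)[OOX/XO./X.X]-1* (1,2)[OO./XOX/X.X]-1 (2,1)[OO./XO./XXX]-1
p3 O@[OOX/XO./X.X]: (1,2)[OOX/XOO/X.X]+1* (2,1)[OOX/XO./XOX]-1
p4 X@[OOX/XOO/X.X] terminal -1; root [O../XO./X.X] d4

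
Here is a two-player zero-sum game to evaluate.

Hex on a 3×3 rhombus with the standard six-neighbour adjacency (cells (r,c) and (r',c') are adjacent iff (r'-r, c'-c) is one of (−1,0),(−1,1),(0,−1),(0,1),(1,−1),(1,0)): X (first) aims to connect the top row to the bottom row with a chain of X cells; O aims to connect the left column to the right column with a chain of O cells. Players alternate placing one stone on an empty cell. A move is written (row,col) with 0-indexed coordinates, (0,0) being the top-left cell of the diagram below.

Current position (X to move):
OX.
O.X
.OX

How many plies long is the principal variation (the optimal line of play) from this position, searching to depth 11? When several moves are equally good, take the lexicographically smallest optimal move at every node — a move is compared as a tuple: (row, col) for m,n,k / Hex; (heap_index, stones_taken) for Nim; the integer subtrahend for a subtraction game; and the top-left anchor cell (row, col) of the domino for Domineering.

p1 X@[OX./O.X/.OX]: (0,2)[OXX/O.X/.OX]+1* (1,1)[OX./OXX/.OX]+1 (2,0)[OX./O.X/XOX]+1
p2 O@[OXX/O.X/.OX] terminal -1; root [OX./O.X/.OX] d11

PV length from [OX./O.X/.OX]: 1 ply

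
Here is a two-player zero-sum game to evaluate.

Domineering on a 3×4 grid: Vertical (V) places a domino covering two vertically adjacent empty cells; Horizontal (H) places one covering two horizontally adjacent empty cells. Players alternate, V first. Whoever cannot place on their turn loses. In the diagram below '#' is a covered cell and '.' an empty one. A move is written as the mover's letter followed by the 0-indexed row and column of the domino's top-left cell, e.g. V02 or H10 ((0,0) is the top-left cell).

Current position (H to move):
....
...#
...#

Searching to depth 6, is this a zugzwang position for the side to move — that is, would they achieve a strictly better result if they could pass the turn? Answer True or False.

zugzwang(..../...#/...#, H) = False

ply 1, H at ..../...#/...# | H00=-1→##../...#/...#; H01=-1→.##./...#/...#; H02=-1→..##/...#/...#; H10=+1→..../##.#/...#*; H11=+1→..../.###/...#; H20=-1→..../...#/##.#; H21=-1→..../...#/.###
ply 2, V at ..../##.#/...# | V02=-1→..#./####/...#*; V12=-1→..../####/..##
ply 3, H at ..#./####/...# | H00=+1→###./####/...#*; H20=+1→..#./####/##.#; H21=+1→..#./####/.###
ply 4: ###./####/...# is terminal -1 (V); from ..../...#/...# depth 6
pass branch (V moves first from the same position):
  | ply 1, V at ..../...#/...# | V00=-1→#.../#..#/...#; V01=+1→.#../.#.#/...#*; V02=-1→..#./..##/...#; V10=-1→..../#..#/#..#; V11=+1→..../.#.#/.#.#; V12=-1→..../..##/..##
  | ply 2, H at .#../.#.#/...# | H02=-1→.###/.#.#/...#*; H20=-1→.#../.#.#/##.#; H21=-1→.#../.#.#/.###
  | ply 3, V at .###/.#.#/...# | V00=-1→####/##.#/...#; V10=-1→.###/##.#/#..#; V12=+1→.###/.###/..##*
  | ply 4, H at .###/.###/..## | H20=-1→.###/.###/####*
  | ply 5, V at .###/.###/#### | V00=+1→####/####/####*
  | ply 6: ####/####/#### is terminal -1 (H); from ..../...#/...# depth 6
H moving scores +1; H passing scores -1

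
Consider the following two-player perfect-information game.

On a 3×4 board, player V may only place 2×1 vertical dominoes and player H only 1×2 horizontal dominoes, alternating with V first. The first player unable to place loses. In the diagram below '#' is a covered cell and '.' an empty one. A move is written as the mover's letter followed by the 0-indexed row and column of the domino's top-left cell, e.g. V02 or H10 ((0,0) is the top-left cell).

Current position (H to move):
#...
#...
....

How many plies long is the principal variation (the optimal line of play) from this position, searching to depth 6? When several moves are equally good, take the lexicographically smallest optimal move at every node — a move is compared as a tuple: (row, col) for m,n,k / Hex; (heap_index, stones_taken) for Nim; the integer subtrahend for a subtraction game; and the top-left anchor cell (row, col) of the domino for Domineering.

PV length from [#.../#.../....]: 3 plies

ply 1, H at #.../#.../.... | H01=-1→###./#.../....; H02=-1→#.##/#.../....; H11=+1→#.../###./....*; H12=+1→#.../#.##/....; H20=-1→#.../#.../##..; H21=-1→#.../#.../.##.; H22=-1→#.../#.../..##
ply 2, V at #.../###./.... | V03=-1→#..#/####/....*; V13=-1→#.../####/...#
ply 3, H at #..#/####/.... | H01=+1→####/####/....*; H20=+1→#..#/####/##..; H21=+1→#..#/####/.##.; H22=+1→#..#/####/..##
ply 4: ####/####/.... is terminal -1 (V); from #.../#.../.... depth 6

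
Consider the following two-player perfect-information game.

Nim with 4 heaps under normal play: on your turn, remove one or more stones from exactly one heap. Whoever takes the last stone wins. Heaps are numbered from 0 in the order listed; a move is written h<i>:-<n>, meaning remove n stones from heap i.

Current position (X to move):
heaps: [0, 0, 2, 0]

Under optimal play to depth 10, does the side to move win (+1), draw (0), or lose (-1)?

value((0,0,2,0), X) = +1

[(0,0,2,0)] X move#1: h2:-1:-1/(0,0,1,0), h2:-2:+1/(0,0,0,0)*
[(0,0,0,0)] end (terminal -1, O#2); searched (0,0,2,0) to 10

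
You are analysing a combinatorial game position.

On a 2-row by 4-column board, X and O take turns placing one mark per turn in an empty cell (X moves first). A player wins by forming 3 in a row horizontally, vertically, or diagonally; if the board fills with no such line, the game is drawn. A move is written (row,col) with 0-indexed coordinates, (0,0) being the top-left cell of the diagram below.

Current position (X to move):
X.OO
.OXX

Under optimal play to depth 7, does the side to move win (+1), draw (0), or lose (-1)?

value(X.OO/.OXX, X) = 0

p1 X@[X.OO/.OXX]: (0,1)[XXOO/.OXX]+0* (1,0)[X.OO/XOXX]-1
p2 O@[XXOO/.OXX]: (1,0)[XXOO/OOXX]+0*
p3 X@[XXOO/OOXX] terminal +0; root [X.OO/.OXX] d7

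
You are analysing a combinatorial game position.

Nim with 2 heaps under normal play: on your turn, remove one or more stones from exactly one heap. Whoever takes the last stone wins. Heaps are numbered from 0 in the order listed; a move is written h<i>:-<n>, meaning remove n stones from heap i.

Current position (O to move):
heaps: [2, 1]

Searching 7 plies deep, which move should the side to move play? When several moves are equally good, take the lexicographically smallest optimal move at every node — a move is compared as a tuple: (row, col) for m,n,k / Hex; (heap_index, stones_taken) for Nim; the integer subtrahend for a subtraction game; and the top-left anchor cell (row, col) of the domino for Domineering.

O's best at [(2,1)]: h0:-1

p1 O@[(2,1)]: h0:-1[(1,1)]+1* h0:-2[(0,1)]-1 h1:-1[(2,0)]-1
p2 X@[(1,1)]: h0:-1[(0,1)]-1* h1:-1[(1,0)]-1
p3 O@[(0,1)]: h1:-1[(0,0)]+1*
p4 X@[(0,0)] terminal -1; root [(2,1)] d7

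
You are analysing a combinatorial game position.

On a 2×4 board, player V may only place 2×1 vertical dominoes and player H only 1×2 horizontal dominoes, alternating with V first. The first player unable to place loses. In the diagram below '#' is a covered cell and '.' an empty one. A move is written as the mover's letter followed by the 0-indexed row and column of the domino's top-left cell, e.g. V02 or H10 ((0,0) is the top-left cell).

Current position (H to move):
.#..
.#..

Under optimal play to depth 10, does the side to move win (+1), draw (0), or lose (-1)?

value(.#../.#.., H) = +1

p1 H@[.#../.#..]: H02[.###/.#..]+1* H12[.#../.###]+1
p2 V@[.###/.#..]: V00[####/##..]-1*
p3 H@[####/##..]: H12[####/####]+1*
p4 V@[####/####] terminal -1; root [.#../.#..] d10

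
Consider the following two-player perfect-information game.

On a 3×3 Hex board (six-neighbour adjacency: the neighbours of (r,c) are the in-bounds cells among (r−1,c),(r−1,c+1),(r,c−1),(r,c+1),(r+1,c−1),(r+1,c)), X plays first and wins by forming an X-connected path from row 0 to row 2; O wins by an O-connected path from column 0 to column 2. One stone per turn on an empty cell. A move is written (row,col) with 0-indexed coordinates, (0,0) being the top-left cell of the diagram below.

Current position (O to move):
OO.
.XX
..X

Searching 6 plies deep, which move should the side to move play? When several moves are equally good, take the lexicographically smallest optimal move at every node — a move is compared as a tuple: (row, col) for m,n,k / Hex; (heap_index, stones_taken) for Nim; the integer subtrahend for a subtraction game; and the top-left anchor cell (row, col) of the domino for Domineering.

O's best at [OO./.XX/..X]: (0,2)

[OO./.XX/..X] O move#1: (0,2):+1/OOO/.XX/..X*, (1,0):-1/OO./OXX/..X, (2,0):-1/OO./.XX/O.X, (2,1):-1/OO./.XX/.OX
[OOO/.XX/..X] end (terminal -1, X#2); searched OO./.XX/..X to 6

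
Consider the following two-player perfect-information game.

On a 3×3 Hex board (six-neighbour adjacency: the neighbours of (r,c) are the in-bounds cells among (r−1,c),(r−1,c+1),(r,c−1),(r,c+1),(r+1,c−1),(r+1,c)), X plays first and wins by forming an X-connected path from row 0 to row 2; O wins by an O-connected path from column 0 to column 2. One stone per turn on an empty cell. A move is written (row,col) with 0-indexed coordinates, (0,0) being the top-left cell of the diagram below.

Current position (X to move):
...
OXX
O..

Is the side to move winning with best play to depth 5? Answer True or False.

[.../OXX/O..] X move#1: (0,0):+1/X../OXX/O..*, (0,1):+1/.X./OXX/O.., (0,2):+1/..X/OXX/O.., (2,1):+1/.../OXX/OX., (2,2):+1/.../OXX/O.X
[X../OXX/O..] O move#2: (0,1):-1/XO./OXX/O..*, (0,2):-1/X.O/OXX/O.., (2,1):-1/X../OXX/OO., (2,2):-1/X../OXX/O.O
[XO./OXX/O..] X move#3: (0,2):+1/XOX/OXX/O..*, (2,1):-1/XO./OXX/OX., (2,2):-1/XO./OXX/O.X
[XOX/OXX/O..] O move#4: (2,1):-1/XOX/OXX/OO.*, (2,2):-1/XOX/OXX/O.O
[XOX/OXX/OO.] X move#5: (2,2):+1/XOX/OXX/OOX*
[XOX/OXX/OOX] end (terminal -1, O#6); searched .../OXX/O.. to 5

X winning at [.../OXX/O..]: True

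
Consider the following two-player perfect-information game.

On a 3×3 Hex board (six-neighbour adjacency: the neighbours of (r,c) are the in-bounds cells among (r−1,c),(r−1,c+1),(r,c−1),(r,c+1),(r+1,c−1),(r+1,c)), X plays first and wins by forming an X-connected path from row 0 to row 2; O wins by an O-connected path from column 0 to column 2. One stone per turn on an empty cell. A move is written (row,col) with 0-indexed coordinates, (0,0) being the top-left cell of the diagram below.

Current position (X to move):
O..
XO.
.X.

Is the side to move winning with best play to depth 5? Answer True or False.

p1 X@[O../XO./.X.]: (0,1)[OX./XO./.X.]-1* (0,2)[O.X/XO./.X.]-1 (1,2)[O../XOX/.X.]-1 (2,0)[O../XO./XX.]-1 (2,2)[O../XO./.XX]-1
p2 O@[OX./XO./.X.]: (0,2)[OXO/XO./.X.]-1 (1,2)[OX./XOO/.X.]-1 (2,0)[OX./XO./OX.]+1* (2,2)[OX./XO./.XO]-1
p3 X@[OX./XO./OX.]: (0,2)[OXX/XO./OX.]-1* (1,2)[OX./XOX/OX.]-1 (2,2)[OX./XO./OXX]-1
p4 O@[OXX/XO./OX.]: (1,2)[OXX/XOO/OX.]+1* (2,2)[OXX/XO./OXO]-1
p5 X@[OXX/XOO/OX.] terminal -1; root [O../XO./.X.] d5

X winning at [O../XO./.X.]: False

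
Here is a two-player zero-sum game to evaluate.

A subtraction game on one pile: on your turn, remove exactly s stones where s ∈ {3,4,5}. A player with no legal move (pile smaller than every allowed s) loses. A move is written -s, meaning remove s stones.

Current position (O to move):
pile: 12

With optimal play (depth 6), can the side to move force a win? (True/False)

[12] O move#1: -3:+1/9*, -4:+1/8, -5:-1/7
[9] X move#2: -3:-1/6*, -4:-1/5, -5:-1/4
[6] O move#3: -3:-1/3, -4:+1/2*, -5:+1/1
[2] end (terminal -1, X#4); searched 12 to 6

O winning at [12]: True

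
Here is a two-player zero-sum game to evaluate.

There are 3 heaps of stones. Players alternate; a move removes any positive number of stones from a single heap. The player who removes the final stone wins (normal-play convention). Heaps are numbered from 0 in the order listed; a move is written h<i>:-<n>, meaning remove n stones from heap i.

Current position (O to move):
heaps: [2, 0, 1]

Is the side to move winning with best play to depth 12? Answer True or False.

O winning at [(2,0,1)]: True

ply 1, O at (2,0,1) | h0:-1=+1→(1,0,1)*; h0:-2=-1→(0,0,1); h2:-1=-1→(2,0,0)
ply 2, X at (1,0,1) | h0:-1=-1→(0,0,1)*; h2:-1=-1→(1,0,0)
ply 3, O at (0,0,1) | h2:-1=+1→(0,0,0)*
ply 4: (0,0,0) is terminal -1 (X); from (2,0,1) depth 12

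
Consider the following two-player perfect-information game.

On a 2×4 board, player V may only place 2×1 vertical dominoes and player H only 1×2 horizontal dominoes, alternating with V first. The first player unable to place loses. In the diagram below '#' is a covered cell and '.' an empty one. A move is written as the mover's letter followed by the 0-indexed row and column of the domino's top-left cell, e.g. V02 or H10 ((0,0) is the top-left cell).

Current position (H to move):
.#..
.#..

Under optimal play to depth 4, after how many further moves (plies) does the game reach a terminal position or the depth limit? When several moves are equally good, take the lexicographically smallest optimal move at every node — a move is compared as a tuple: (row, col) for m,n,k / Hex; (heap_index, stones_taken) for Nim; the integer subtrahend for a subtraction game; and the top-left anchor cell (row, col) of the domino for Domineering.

PV length from [.#../.#..]: 3 plies

[.#../.#..] H move#1: H02:+1/.###/.#..*, H12:+1/.#../.###
[.###/.#..] V move#2: V00:-1/####/##..*
[####/##..] H move#3: H12:+1/####/####*
[####/####] end (terminal -1, V#4); searched .#../.#.. to 4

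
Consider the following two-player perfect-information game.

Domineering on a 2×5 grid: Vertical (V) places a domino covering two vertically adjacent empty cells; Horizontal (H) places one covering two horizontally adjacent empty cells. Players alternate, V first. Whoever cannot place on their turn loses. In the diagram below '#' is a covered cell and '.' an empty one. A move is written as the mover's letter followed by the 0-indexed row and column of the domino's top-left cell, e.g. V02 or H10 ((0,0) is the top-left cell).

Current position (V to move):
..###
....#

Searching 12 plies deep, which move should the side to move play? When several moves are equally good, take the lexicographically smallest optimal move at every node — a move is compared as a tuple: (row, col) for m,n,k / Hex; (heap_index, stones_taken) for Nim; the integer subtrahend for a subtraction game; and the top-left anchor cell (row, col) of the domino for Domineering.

ply 1, V at ..###/....# | V00=-1→#.###/#...#; V01=+1→.####/.#..#*
ply 2, H at .####/.#..# | H12=-1→.####/.####*
ply 3, V at .####/.#### | V00=+1→#####/#####*
ply 4: #####/##### is terminal -1 (H); from ..###/....# depth 12

V's best at [..###/....#]: V01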